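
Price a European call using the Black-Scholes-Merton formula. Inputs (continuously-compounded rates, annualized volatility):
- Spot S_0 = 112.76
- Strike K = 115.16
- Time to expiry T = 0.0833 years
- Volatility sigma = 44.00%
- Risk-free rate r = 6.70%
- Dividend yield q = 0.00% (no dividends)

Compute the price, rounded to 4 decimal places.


d1 = (ln(S/K) + (r - q + 0.5*sigma^2) * T) / (sigma * sqrt(T)) = -0.05839958
d2 = d1 - sigma * sqrt(T) = -0.18539124
exp(-rT) = 0.99443445; exp(-qT) = 1.00000000
C = S_0 * exp(-qT) * N(d1) - K * exp(-rT) * N(d2)
N(d1) = 0.47671517; N(d2) = 0.42646109
C = 112.7600 * 1.00000000 * 0.47671517 - 115.1600 * 0.99443445 * 0.42646109 = 4.9165

Answer: Price = 4.9165


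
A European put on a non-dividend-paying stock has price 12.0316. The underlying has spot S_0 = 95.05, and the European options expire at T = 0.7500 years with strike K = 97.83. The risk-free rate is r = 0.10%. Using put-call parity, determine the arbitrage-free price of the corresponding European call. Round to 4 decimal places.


Answer: Call price = 9.3249

Derivation:
Put-call parity: C - P = S_0 * exp(-qT) - K * exp(-rT).
S_0 * exp(-qT) = 95.0500 * 1.00000000 = 95.05000000
K * exp(-rT) = 97.8300 * 0.99925028 = 97.75665501
C = P + S*exp(-qT) - K*exp(-rT)
C = 12.0316 + 95.05000000 - 97.75665501 = 9.3249


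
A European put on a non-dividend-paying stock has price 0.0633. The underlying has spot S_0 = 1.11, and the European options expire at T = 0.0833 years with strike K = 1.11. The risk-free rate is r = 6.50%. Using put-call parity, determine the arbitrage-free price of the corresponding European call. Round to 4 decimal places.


Put-call parity: C - P = S_0 * exp(-qT) - K * exp(-rT).
S_0 * exp(-qT) = 1.1100 * 1.00000000 = 1.11000000
K * exp(-rT) = 1.1100 * 0.99460013 = 1.10400615
C = P + S*exp(-qT) - K*exp(-rT)
C = 0.0633 + 1.11000000 - 1.10400615 = 0.0693

Answer: Call price = 0.0693


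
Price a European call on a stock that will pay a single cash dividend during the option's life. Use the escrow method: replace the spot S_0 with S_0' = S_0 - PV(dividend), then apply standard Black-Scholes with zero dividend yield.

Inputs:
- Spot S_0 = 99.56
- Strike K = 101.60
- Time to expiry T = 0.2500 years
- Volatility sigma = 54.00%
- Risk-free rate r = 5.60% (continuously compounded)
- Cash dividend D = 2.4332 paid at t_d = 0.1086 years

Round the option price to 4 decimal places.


Answer: Price = 9.1412

Derivation:
PV(D) = D * exp(-r * t_d) = 2.4332 * 0.99393686 = 2.41844716
S_0' = S_0 - PV(D) = 99.5600 - 2.41844716 = 97.14155284
d1 = (ln(S_0'/K) + (r + sigma^2/2)*T) / (sigma*sqrt(T)) = 0.02065069
d2 = d1 - sigma*sqrt(T) = -0.24934931
exp(-rT) = 0.98609754
N(d1) = 0.50823785; N(d2) = 0.40154530
C = S_0' * N(d1) - K * exp(-rT) * N(d2) = 97.14155284 * 0.50823785 - 101.6000 * 0.98609754 * 0.40154530 = 9.1412


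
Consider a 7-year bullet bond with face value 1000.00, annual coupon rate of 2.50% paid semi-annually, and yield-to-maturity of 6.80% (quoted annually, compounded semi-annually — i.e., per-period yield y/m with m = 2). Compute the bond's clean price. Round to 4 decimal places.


Answer: Price = 763.6259

Derivation:
Coupon per period c = face * coupon_rate / m = 12.500000
Periods per year m = 2; per-period yield y/m = 0.034000
Number of cashflows N = 14
Cashflows (t years, CF_t, discount factor 1/(1+y/m)^(m*t), PV):
  t = 0.5000: CF_t = 12.500000, DF = 0.967118, PV = 12.088975
  t = 1.0000: CF_t = 12.500000, DF = 0.935317, PV = 11.691465
  t = 1.5000: CF_t = 12.500000, DF = 0.904562, PV = 11.307026
  t = 2.0000: CF_t = 12.500000, DF = 0.874818, PV = 10.935228
  t = 2.5000: CF_t = 12.500000, DF = 0.846052, PV = 10.575656
  t = 3.0000: CF_t = 12.500000, DF = 0.818233, PV = 10.227907
  t = 3.5000: CF_t = 12.500000, DF = 0.791327, PV = 9.891593
  t = 4.0000: CF_t = 12.500000, DF = 0.765307, PV = 9.566338
  t = 4.5000: CF_t = 12.500000, DF = 0.740142, PV = 9.251777
  t = 5.0000: CF_t = 12.500000, DF = 0.715805, PV = 8.947560
  t = 5.5000: CF_t = 12.500000, DF = 0.692268, PV = 8.653346
  t = 6.0000: CF_t = 12.500000, DF = 0.669505, PV = 8.368807
  t = 6.5000: CF_t = 12.500000, DF = 0.647490, PV = 8.093624
  t = 7.0000: CF_t = 1012.500000, DF = 0.626199, PV = 634.026615
Price P = sum_t PV_t = 763.625918


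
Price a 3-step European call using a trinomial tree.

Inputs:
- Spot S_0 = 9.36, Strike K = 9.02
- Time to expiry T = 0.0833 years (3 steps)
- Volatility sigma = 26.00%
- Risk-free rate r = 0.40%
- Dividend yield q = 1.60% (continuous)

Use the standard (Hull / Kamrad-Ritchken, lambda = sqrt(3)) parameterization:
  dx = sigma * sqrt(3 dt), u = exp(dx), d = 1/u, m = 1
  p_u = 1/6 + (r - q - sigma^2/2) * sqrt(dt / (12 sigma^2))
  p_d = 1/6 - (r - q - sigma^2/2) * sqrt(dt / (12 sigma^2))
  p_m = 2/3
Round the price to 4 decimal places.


dt = T/N = 0.027767; dx = sigma*sqrt(3*dt) = 0.075041
u = exp(dx) = 1.077928; d = 1/u = 0.927706
p_u = 0.158193, p_m = 0.666667, p_d = 0.175140
Discount per step: exp(-r*dt) = 0.999889
Stock lattice S(k, j) with j the centered position index:
  k=0: S(0,+0) = 9.3600
  k=1: S(1,-1) = 8.6833; S(1,+0) = 9.3600; S(1,+1) = 10.0894
  k=2: S(2,-2) = 8.0556; S(2,-1) = 8.6833; S(2,+0) = 9.3600; S(2,+1) = 10.0894; S(2,+2) = 10.8756
  k=3: S(3,-3) = 7.4732; S(3,-2) = 8.0556; S(3,-1) = 8.6833; S(3,+0) = 9.3600; S(3,+1) = 10.0894; S(3,+2) = 10.8756; S(3,+3) = 11.7232
Terminal payoffs V(N, j) = max(S_T - K, 0):
  V(3,-3) = 0.000000; V(3,-2) = 0.000000; V(3,-1) = 0.000000; V(3,+0) = 0.340000; V(3,+1) = 1.069404; V(3,+2) = 1.855650; V(3,+3) = 2.703166
Backward induction: V(k, j) = exp(-r*dt) * [p_u * V(k+1, j+1) + p_m * V(k+1, j) + p_d * V(k+1, j-1)]
  V(2,-2) = exp(-r*dt) * [p_u*0.000000 + p_m*0.000000 + p_d*0.000000] = 0.000000
  V(2,-1) = exp(-r*dt) * [p_u*0.340000 + p_m*0.000000 + p_d*0.000000] = 0.053780
  V(2,+0) = exp(-r*dt) * [p_u*1.069404 + p_m*0.340000 + p_d*0.000000] = 0.395795
  V(2,+1) = exp(-r*dt) * [p_u*1.855650 + p_m*1.069404 + p_d*0.340000] = 1.065917
  V(2,+2) = exp(-r*dt) * [p_u*2.703166 + p_m*1.855650 + p_d*1.069404] = 1.851812
  V(1,-1) = exp(-r*dt) * [p_u*0.395795 + p_m*0.053780 + p_d*0.000000] = 0.098454
  V(1,+0) = exp(-r*dt) * [p_u*1.065917 + p_m*0.395795 + p_d*0.053780] = 0.441854
  V(1,+1) = exp(-r*dt) * [p_u*1.851812 + p_m*1.065917 + p_d*0.395795] = 1.072756
  V(0,+0) = exp(-r*dt) * [p_u*1.072756 + p_m*0.441854 + p_d*0.098454] = 0.481462

Answer: Price = V(0,0) = 0.4815


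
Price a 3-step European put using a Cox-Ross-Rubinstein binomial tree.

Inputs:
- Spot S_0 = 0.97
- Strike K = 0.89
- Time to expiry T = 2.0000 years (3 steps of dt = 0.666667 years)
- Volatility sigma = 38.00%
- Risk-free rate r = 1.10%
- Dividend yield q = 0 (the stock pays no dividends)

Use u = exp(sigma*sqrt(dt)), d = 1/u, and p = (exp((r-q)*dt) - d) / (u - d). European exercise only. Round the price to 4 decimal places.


Answer: Price = V(0,0) = 0.1626

Derivation:
dt = T/N = 0.666667
u = exp(sigma*sqrt(dt)) = 1.363792; d = 1/u = 0.733250
p = (exp((r-q)*dt) - d) / (u - d) = 0.434722
Discount per step: exp(-r*dt) = 0.992693
Stock lattice S(k, i) with i counting down-moves:
  k=0: S(0,0) = 0.9700
  k=1: S(1,0) = 1.3229; S(1,1) = 0.7113
  k=2: S(2,0) = 1.8041; S(2,1) = 0.9700; S(2,2) = 0.5215
  k=3: S(3,0) = 2.4605; S(3,1) = 1.3229; S(3,2) = 0.7113; S(3,3) = 0.3824
Terminal payoffs V(N, i) = max(K - S_T, 0):
  V(3,0) = 0.000000; V(3,1) = 0.000000; V(3,2) = 0.178748; V(3,3) = 0.507591
Backward induction: V(k, i) = exp(-r*dt) * [p * V(k+1, i) + (1-p) * V(k+1, i+1)].
  V(2,0) = exp(-r*dt) * [p*0.000000 + (1-p)*0.000000] = 0.000000
  V(2,1) = exp(-r*dt) * [p*0.000000 + (1-p)*0.178748] = 0.100304
  V(2,2) = exp(-r*dt) * [p*0.178748 + (1-p)*0.507591] = 0.361971
  V(1,0) = exp(-r*dt) * [p*0.000000 + (1-p)*0.100304] = 0.056285
  V(1,1) = exp(-r*dt) * [p*0.100304 + (1-p)*0.361971] = 0.246405
  V(0,0) = exp(-r*dt) * [p*0.056285 + (1-p)*0.246405] = 0.162559


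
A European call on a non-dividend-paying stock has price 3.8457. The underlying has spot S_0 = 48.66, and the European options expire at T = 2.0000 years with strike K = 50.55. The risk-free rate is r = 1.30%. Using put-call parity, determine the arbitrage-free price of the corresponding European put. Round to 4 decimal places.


Answer: Put price = 4.4383

Derivation:
Put-call parity: C - P = S_0 * exp(-qT) - K * exp(-rT).
S_0 * exp(-qT) = 48.6600 * 1.00000000 = 48.66000000
K * exp(-rT) = 50.5500 * 0.97433509 = 49.25263878
P = C - S*exp(-qT) + K*exp(-rT)
P = 3.8457 - 48.66000000 + 49.25263878 = 4.4383


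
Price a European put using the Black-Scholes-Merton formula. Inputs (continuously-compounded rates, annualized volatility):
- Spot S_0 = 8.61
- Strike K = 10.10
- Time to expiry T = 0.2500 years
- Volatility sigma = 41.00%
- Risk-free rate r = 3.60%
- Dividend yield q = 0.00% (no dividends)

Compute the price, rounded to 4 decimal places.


Answer: Price = 1.6550

Derivation:
d1 = (ln(S/K) + (r - q + 0.5*sigma^2) * T) / (sigma * sqrt(T)) = -0.63218832
d2 = d1 - sigma * sqrt(T) = -0.83718832
exp(-rT) = 0.99104038; exp(-qT) = 1.00000000
P = K * exp(-rT) * N(-d2) - S_0 * exp(-qT) * N(-d1)
N(-d1) = 0.73636809; N(-d2) = 0.79875664
P = 10.1000 * 0.99104038 * 0.79875664 - 8.6100 * 1.00000000 * 0.73636809 = 1.6550


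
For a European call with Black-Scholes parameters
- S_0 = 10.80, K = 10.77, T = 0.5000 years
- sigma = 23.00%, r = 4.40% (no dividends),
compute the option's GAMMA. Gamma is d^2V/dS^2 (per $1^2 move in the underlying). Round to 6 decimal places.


Answer: Gamma = 0.221011

Derivation:
d1 = 0.2336935215; d2 = 0.0710589618
phi(d1) = 0.3881960187; exp(-qT) = 1.0000000000; exp(-rT) = 0.9782402351
Gamma = exp(-qT) * phi(d1) / (S * sigma * sqrt(T)) = 1.0000000000 * 0.3881960187 / (10.8000 * 0.2300 * 0.7071067812) = 0.221011


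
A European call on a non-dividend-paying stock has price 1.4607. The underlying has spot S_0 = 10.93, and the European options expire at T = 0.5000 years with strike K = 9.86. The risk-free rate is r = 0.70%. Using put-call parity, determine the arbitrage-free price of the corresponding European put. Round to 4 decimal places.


Put-call parity: C - P = S_0 * exp(-qT) - K * exp(-rT).
S_0 * exp(-qT) = 10.9300 * 1.00000000 = 10.93000000
K * exp(-rT) = 9.8600 * 0.99650612 = 9.82555032
P = C - S*exp(-qT) + K*exp(-rT)
P = 1.4607 - 10.93000000 + 9.82555032 = 0.3563

Answer: Put price = 0.3563


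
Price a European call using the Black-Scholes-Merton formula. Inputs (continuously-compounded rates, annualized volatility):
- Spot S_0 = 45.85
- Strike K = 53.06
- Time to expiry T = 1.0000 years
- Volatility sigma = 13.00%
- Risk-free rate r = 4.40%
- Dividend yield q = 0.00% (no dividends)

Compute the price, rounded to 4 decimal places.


d1 = (ln(S/K) + (r - q + 0.5*sigma^2) * T) / (sigma * sqrt(T)) = -0.71998577
d2 = d1 - sigma * sqrt(T) = -0.84998577
exp(-rT) = 0.95695396; exp(-qT) = 1.00000000
C = S_0 * exp(-qT) * N(d1) - K * exp(-rT) * N(d2)
N(d1) = 0.23576688; N(d2) = 0.19766650
C = 45.8500 * 1.00000000 * 0.23576688 - 53.0600 * 0.95695396 * 0.19766650 = 0.7732

Answer: Price = 0.7732


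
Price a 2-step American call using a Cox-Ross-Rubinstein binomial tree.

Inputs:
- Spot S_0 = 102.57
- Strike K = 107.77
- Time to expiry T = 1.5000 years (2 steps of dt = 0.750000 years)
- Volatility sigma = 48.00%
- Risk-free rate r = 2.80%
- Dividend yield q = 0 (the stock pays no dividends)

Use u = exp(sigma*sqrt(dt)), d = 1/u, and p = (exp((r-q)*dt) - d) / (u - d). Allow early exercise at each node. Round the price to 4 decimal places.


Answer: Price = V(0,0) = 21.8565

Derivation:
dt = T/N = 0.750000
u = exp(sigma*sqrt(dt)) = 1.515419; d = 1/u = 0.659883
p = (exp((r-q)*dt) - d) / (u - d) = 0.422354
Discount per step: exp(-r*dt) = 0.979219
Stock lattice S(k, i) with i counting down-moves:
  k=0: S(0,0) = 102.5700
  k=1: S(1,0) = 155.4366; S(1,1) = 67.6842
  k=2: S(2,0) = 235.5516; S(2,1) = 102.5700; S(2,2) = 44.6637
Terminal payoffs V(N, i) = max(S_T - K, 0):
  V(2,0) = 127.781572; V(2,1) = 0.000000; V(2,2) = 0.000000
Backward induction: V(k, i) = exp(-r*dt) * [p * V(k+1, i) + (1-p) * V(k+1, i+1)]; then take max(V_cont, immediate exercise) for American.
  V(1,0) = exp(-r*dt) * [p*127.781572 + (1-p)*0.000000] = 52.847474; exercise = 47.666562; V(1,0) = max -> 52.847474
  V(1,1) = exp(-r*dt) * [p*0.000000 + (1-p)*0.000000] = 0.000000; exercise = 0.000000; V(1,1) = max -> 0.000000
  V(0,0) = exp(-r*dt) * [p*52.847474 + (1-p)*0.000000] = 21.856481; exercise = 0.000000; V(0,0) = max -> 21.856481


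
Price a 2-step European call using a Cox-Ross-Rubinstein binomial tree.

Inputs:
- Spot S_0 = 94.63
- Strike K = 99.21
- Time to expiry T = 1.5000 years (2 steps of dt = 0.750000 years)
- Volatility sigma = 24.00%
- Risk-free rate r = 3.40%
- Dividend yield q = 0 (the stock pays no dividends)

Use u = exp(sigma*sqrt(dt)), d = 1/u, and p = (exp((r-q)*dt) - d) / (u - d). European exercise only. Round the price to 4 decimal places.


dt = T/N = 0.750000
u = exp(sigma*sqrt(dt)) = 1.231024; d = 1/u = 0.812332
p = (exp((r-q)*dt) - d) / (u - d) = 0.509912
Discount per step: exp(-r*dt) = 0.974822
Stock lattice S(k, i) with i counting down-moves:
  k=0: S(0,0) = 94.6300
  k=1: S(1,0) = 116.4918; S(1,1) = 76.8710
  k=2: S(2,0) = 143.4041; S(2,1) = 94.6300; S(2,2) = 62.4448
Terminal payoffs V(N, i) = max(S_T - K, 0):
  V(2,0) = 44.194132; V(2,1) = 0.000000; V(2,2) = 0.000000
Backward induction: V(k, i) = exp(-r*dt) * [p * V(k+1, i) + (1-p) * V(k+1, i+1)].
  V(1,0) = exp(-r*dt) * [p*44.194132 + (1-p)*0.000000] = 21.967734
  V(1,1) = exp(-r*dt) * [p*0.000000 + (1-p)*0.000000] = 0.000000
  V(0,0) = exp(-r*dt) * [p*21.967734 + (1-p)*0.000000] = 10.919579

Answer: Price = V(0,0) = 10.9196


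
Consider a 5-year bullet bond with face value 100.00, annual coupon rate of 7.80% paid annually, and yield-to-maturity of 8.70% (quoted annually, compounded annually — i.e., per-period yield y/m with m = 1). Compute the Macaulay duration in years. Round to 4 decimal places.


Coupon per period c = face * coupon_rate / m = 7.800000
Periods per year m = 1; per-period yield y/m = 0.087000
Number of cashflows N = 5
Cashflows (t years, CF_t, discount factor 1/(1+y/m)^(m*t), PV):
  t = 1.0000: CF_t = 7.800000, DF = 0.919963, PV = 7.175713
  t = 2.0000: CF_t = 7.800000, DF = 0.846332, PV = 6.601392
  t = 3.0000: CF_t = 7.800000, DF = 0.778595, PV = 6.073038
  t = 4.0000: CF_t = 7.800000, DF = 0.716278, PV = 5.586971
  t = 5.0000: CF_t = 107.800000, DF = 0.658950, PV = 71.034780
Price P = sum_t PV_t = 96.471894
Macaulay numerator sum_t t * PV_t:
  t * PV_t at t = 1.0000: 7.175713
  t * PV_t at t = 2.0000: 13.202784
  t * PV_t at t = 3.0000: 18.219113
  t * PV_t at t = 4.0000: 22.347884
  t * PV_t at t = 5.0000: 355.173901
Macaulay duration D = (sum_t t * PV_t) / P = 416.119395 / 96.471894 = 4.313374

Answer: Macaulay duration = 4.3134 years


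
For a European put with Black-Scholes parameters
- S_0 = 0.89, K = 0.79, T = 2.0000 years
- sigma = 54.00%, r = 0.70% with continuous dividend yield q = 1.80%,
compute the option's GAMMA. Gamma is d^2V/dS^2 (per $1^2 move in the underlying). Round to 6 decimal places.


Answer: Gamma = 0.497388

Derivation:
d1 = 0.5091018463; d2 = -0.2545734774
phi(d1) = 0.3504522281; exp(-qT) = 0.9646402935; exp(-rT) = 0.9860975443
Gamma = exp(-qT) * phi(d1) / (S * sigma * sqrt(T)) = 0.9646402935 * 0.3504522281 / (0.8900 * 0.5400 * 1.4142135624) = 0.497388


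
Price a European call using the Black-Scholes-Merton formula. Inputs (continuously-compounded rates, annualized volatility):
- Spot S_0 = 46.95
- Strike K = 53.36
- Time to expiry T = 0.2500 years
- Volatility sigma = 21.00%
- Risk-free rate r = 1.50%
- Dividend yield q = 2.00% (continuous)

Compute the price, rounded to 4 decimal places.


d1 = (ln(S/K) + (r - q + 0.5*sigma^2) * T) / (sigma * sqrt(T)) = -1.17824472
d2 = d1 - sigma * sqrt(T) = -1.28324472
exp(-rT) = 0.99625702; exp(-qT) = 0.99501248
C = S_0 * exp(-qT) * N(d1) - K * exp(-rT) * N(d2)
N(d1) = 0.11934953; N(d2) = 0.09970318
C = 46.9500 * 0.99501248 * 0.11934953 - 53.3600 * 0.99625702 * 0.09970318 = 0.2753

Answer: Price = 0.2753


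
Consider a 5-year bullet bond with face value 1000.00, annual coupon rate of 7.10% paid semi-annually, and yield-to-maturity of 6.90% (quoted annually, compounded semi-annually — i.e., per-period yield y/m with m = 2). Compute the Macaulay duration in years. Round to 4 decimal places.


Answer: Macaulay duration = 4.2986 years

Derivation:
Coupon per period c = face * coupon_rate / m = 35.500000
Periods per year m = 2; per-period yield y/m = 0.034500
Number of cashflows N = 10
Cashflows (t years, CF_t, discount factor 1/(1+y/m)^(m*t), PV):
  t = 0.5000: CF_t = 35.500000, DF = 0.966651, PV = 34.316095
  t = 1.0000: CF_t = 35.500000, DF = 0.934413, PV = 33.171672
  t = 1.5000: CF_t = 35.500000, DF = 0.903251, PV = 32.065415
  t = 2.0000: CF_t = 35.500000, DF = 0.873128, PV = 30.996051
  t = 2.5000: CF_t = 35.500000, DF = 0.844010, PV = 29.962350
  t = 3.0000: CF_t = 35.500000, DF = 0.815863, PV = 28.963123
  t = 3.5000: CF_t = 35.500000, DF = 0.788654, PV = 27.997219
  t = 4.0000: CF_t = 35.500000, DF = 0.762353, PV = 27.063527
  t = 4.5000: CF_t = 35.500000, DF = 0.736929, PV = 26.160973
  t = 5.0000: CF_t = 1035.500000, DF = 0.712353, PV = 737.641179
Price P = sum_t PV_t = 1008.337604
Macaulay numerator sum_t t * PV_t:
  t * PV_t at t = 0.5000: 17.158047
  t * PV_t at t = 1.0000: 33.171672
  t * PV_t at t = 1.5000: 48.098123
  t * PV_t at t = 2.0000: 61.992103
  t * PV_t at t = 2.5000: 74.905876
  t * PV_t at t = 3.0000: 86.889368
  t * PV_t at t = 3.5000: 97.990265
  t * PV_t at t = 4.0000: 108.254108
  t * PV_t at t = 4.5000: 117.724380
  t * PV_t at t = 5.0000: 3688.205894
Macaulay duration D = (sum_t t * PV_t) / P = 4334.389836 / 1008.337604 = 4.298550


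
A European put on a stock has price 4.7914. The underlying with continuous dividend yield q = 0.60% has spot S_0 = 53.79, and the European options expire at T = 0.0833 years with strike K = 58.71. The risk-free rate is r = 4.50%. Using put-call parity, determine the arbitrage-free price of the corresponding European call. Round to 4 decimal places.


Put-call parity: C - P = S_0 * exp(-qT) - K * exp(-rT).
S_0 * exp(-qT) = 53.7900 * 0.99950032 = 53.76312248
K * exp(-rT) = 58.7100 * 0.99625852 = 58.49033752
C = P + S*exp(-qT) - K*exp(-rT)
C = 4.7914 + 53.76312248 - 58.49033752 = 0.0642

Answer: Call price = 0.0642


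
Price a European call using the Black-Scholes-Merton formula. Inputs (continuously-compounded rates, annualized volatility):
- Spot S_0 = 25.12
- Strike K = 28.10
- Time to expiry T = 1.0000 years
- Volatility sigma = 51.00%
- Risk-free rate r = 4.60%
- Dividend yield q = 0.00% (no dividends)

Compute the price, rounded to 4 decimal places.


d1 = (ln(S/K) + (r - q + 0.5*sigma^2) * T) / (sigma * sqrt(T)) = 0.12538189
d2 = d1 - sigma * sqrt(T) = -0.38461811
exp(-rT) = 0.95504196; exp(-qT) = 1.00000000
C = S_0 * exp(-qT) * N(d1) - K * exp(-rT) * N(d2)
N(d1) = 0.54988939; N(d2) = 0.35026019
C = 25.1200 * 1.00000000 * 0.54988939 - 28.1000 * 0.95504196 * 0.35026019 = 4.4134

Answer: Price = 4.4134


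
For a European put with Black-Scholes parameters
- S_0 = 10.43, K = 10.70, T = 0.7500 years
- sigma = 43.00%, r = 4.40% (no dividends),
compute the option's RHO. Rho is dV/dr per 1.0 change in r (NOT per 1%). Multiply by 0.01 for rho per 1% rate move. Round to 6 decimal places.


d1 = 0.2061812538; d2 = -0.1662096698
phi(d1) = 0.3905521047; exp(-qT) = 1.0000000000; exp(-rT) = 0.9675385596
N(-d2) = 0.5660040251
Rho = -K*T*exp(-rT)*N(-d2) = -10.7000 * 0.7500 * 0.9675385596 * 0.5660040251 = -4.394737

Answer: Rho = -4.394737


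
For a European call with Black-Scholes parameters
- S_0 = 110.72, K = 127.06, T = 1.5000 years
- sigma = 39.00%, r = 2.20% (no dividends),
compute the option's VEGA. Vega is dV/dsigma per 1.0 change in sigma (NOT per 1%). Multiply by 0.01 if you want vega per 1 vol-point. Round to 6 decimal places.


Answer: Vega = 54.087551

Derivation:
d1 = 0.0197216920; d2 = -0.4579288079
phi(d1) = 0.3988647046; exp(-qT) = 1.0000000000; exp(-rT) = 0.9675385596
Vega = S * exp(-qT) * phi(d1) * sqrt(T) = 110.7200 * 1.0000000000 * 0.3988647046 * 1.2247448714 = 54.087551


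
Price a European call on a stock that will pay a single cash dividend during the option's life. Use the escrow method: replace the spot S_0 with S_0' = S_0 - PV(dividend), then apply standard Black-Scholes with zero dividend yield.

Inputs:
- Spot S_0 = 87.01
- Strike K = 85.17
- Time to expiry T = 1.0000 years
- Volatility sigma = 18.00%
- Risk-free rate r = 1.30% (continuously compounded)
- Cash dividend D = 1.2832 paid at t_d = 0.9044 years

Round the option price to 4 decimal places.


Answer: Price = 6.9611

Derivation:
PV(D) = D * exp(-r * t_d) = 1.2832 * 0.98831165 = 1.26820150
S_0' = S_0 - PV(D) = 87.0100 - 1.26820150 = 85.74179850
d1 = (ln(S_0'/K) + (r + sigma^2/2)*T) / (sigma*sqrt(T)) = 0.19939543
d2 = d1 - sigma*sqrt(T) = 0.01939543
exp(-rT) = 0.98708414
N(d1) = 0.57902328; N(d2) = 0.50773717
C = S_0' * N(d1) - K * exp(-rT) * N(d2) = 85.74179850 * 0.57902328 - 85.1700 * 0.98708414 * 0.50773717 = 6.9611


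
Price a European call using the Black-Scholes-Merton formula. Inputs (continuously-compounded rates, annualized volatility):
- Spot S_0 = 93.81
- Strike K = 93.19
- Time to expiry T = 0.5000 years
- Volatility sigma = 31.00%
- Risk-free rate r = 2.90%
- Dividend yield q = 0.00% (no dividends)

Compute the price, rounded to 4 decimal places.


d1 = (ln(S/K) + (r - q + 0.5*sigma^2) * T) / (sigma * sqrt(T)) = 0.20600092
d2 = d1 - sigma * sqrt(T) = -0.01320218
exp(-rT) = 0.98560462; exp(-qT) = 1.00000000
C = S_0 * exp(-qT) * N(d1) - K * exp(-rT) * N(d2)
N(d1) = 0.58160490; N(d2) = 0.49473324
C = 93.8100 * 1.00000000 * 0.58160490 - 93.1900 * 0.98560462 * 0.49473324 = 9.1199

Answer: Price = 9.1199


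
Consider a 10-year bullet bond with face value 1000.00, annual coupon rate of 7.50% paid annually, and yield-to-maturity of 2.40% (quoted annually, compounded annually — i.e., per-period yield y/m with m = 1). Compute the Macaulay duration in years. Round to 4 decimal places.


Answer: Macaulay duration = 7.8614 years

Derivation:
Coupon per period c = face * coupon_rate / m = 75.000000
Periods per year m = 1; per-period yield y/m = 0.024000
Number of cashflows N = 10
Cashflows (t years, CF_t, discount factor 1/(1+y/m)^(m*t), PV):
  t = 1.0000: CF_t = 75.000000, DF = 0.976562, PV = 73.242188
  t = 2.0000: CF_t = 75.000000, DF = 0.953674, PV = 71.525574
  t = 3.0000: CF_t = 75.000000, DF = 0.931323, PV = 69.849193
  t = 4.0000: CF_t = 75.000000, DF = 0.909495, PV = 68.212103
  t = 5.0000: CF_t = 75.000000, DF = 0.888178, PV = 66.613381
  t = 6.0000: CF_t = 75.000000, DF = 0.867362, PV = 65.052130
  t = 7.0000: CF_t = 75.000000, DF = 0.847033, PV = 63.527471
  t = 8.0000: CF_t = 75.000000, DF = 0.827181, PV = 62.038546
  t = 9.0000: CF_t = 75.000000, DF = 0.807794, PV = 60.584518
  t = 10.0000: CF_t = 1075.000000, DF = 0.788861, PV = 848.025473
Price P = sum_t PV_t = 1448.670576
Macaulay numerator sum_t t * PV_t:
  t * PV_t at t = 1.0000: 73.242188
  t * PV_t at t = 2.0000: 143.051147
  t * PV_t at t = 3.0000: 209.547579
  t * PV_t at t = 4.0000: 272.848411
  t * PV_t at t = 5.0000: 333.066907
  t * PV_t at t = 6.0000: 390.312782
  t * PV_t at t = 7.0000: 444.692297
  t * PV_t at t = 8.0000: 496.308368
  t * PV_t at t = 9.0000: 545.260658
  t * PV_t at t = 10.0000: 8480.254731
Macaulay duration D = (sum_t t * PV_t) / P = 11388.585068 / 1448.670576 = 7.861404


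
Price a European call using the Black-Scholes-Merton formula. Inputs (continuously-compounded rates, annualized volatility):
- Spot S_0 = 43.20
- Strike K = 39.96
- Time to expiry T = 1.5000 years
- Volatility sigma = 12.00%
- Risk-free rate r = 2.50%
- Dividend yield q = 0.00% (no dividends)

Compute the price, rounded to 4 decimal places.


Answer: Price = 5.4484

Derivation:
d1 = (ln(S/K) + (r - q + 0.5*sigma^2) * T) / (sigma * sqrt(T)) = 0.85910097
d2 = d1 - sigma * sqrt(T) = 0.71213159
exp(-rT) = 0.96319442; exp(-qT) = 1.00000000
C = S_0 * exp(-qT) * N(d1) - K * exp(-rT) * N(d2)
N(d1) = 0.80485760; N(d2) = 0.76180835
C = 43.2000 * 1.00000000 * 0.80485760 - 39.9600 * 0.96319442 * 0.76180835 = 5.4484


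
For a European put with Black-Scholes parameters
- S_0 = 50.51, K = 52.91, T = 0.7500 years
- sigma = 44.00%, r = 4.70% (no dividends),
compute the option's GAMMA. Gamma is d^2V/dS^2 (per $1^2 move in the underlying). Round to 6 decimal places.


Answer: Gamma = 0.020460

Derivation:
d1 = 0.1612092631; d2 = -0.2198419145
phi(d1) = 0.3937918745; exp(-qT) = 1.0000000000; exp(-rT) = 0.9653640451
Gamma = exp(-qT) * phi(d1) / (S * sigma * sqrt(T)) = 1.0000000000 * 0.3937918745 / (50.5100 * 0.4400 * 0.8660254038) = 0.020460


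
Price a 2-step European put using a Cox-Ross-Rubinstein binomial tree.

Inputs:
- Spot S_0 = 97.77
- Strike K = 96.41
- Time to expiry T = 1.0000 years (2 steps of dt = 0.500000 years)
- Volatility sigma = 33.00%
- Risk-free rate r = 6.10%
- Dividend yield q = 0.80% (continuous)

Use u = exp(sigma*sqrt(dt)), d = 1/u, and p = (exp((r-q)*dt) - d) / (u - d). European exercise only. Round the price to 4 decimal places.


dt = T/N = 0.500000
u = exp(sigma*sqrt(dt)) = 1.262817; d = 1/u = 0.791880
p = (exp((r-q)*dt) - d) / (u - d) = 0.498950
Discount per step: exp(-r*dt) = 0.969960
Stock lattice S(k, i) with i counting down-moves:
  k=0: S(0,0) = 97.7700
  k=1: S(1,0) = 123.4657; S(1,1) = 77.4221
  k=2: S(2,0) = 155.9146; S(2,1) = 97.7700; S(2,2) = 61.3090
Terminal payoffs V(N, i) = max(K - S_T, 0):
  V(2,0) = 0.000000; V(2,1) = 0.000000; V(2,2) = 35.100960
Backward induction: V(k, i) = exp(-r*dt) * [p * V(k+1, i) + (1-p) * V(k+1, i+1)].
  V(1,0) = exp(-r*dt) * [p*0.000000 + (1-p)*0.000000] = 0.000000
  V(1,1) = exp(-r*dt) * [p*0.000000 + (1-p)*35.100960] = 17.059022
  V(0,0) = exp(-r*dt) * [p*0.000000 + (1-p)*17.059022] = 8.290663

Answer: Price = V(0,0) = 8.2907


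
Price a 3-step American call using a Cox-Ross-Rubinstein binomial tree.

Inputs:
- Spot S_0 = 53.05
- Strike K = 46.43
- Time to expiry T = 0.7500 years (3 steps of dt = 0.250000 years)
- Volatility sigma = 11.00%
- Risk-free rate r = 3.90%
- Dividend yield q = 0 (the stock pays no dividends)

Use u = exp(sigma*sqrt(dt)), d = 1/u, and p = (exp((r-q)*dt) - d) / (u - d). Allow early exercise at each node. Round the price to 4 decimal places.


dt = T/N = 0.250000
u = exp(sigma*sqrt(dt)) = 1.056541; d = 1/u = 0.946485
p = (exp((r-q)*dt) - d) / (u - d) = 0.575278
Discount per step: exp(-r*dt) = 0.990297
Stock lattice S(k, i) with i counting down-moves:
  k=0: S(0,0) = 53.0500
  k=1: S(1,0) = 56.0495; S(1,1) = 50.2110
  k=2: S(2,0) = 59.2186; S(2,1) = 53.0500; S(2,2) = 47.5240
  k=3: S(3,0) = 62.5668; S(3,1) = 56.0495; S(3,2) = 50.2110; S(3,3) = 44.9808
Terminal payoffs V(N, i) = max(S_T - K, 0):
  V(3,0) = 16.136805; V(3,1) = 9.619480; V(3,2) = 3.781037; V(3,3) = 0.000000
Backward induction: V(k, i) = exp(-r*dt) * [p * V(k+1, i) + (1-p) * V(k+1, i+1)]; then take max(V_cont, immediate exercise) for American.
  V(2,0) = exp(-r*dt) * [p*16.136805 + (1-p)*9.619480] = 13.239044; exercise = 12.788552; V(2,0) = max -> 13.239044
  V(2,1) = exp(-r*dt) * [p*9.619480 + (1-p)*3.781037] = 7.070493; exercise = 6.620000; V(2,1) = max -> 7.070493
  V(2,2) = exp(-r*dt) * [p*3.781037 + (1-p)*0.000000] = 2.154045; exercise = 1.094001; V(2,2) = max -> 2.154045
  V(1,0) = exp(-r*dt) * [p*13.239044 + (1-p)*7.070493] = 10.516094; exercise = 9.619480; V(1,0) = max -> 10.516094
  V(1,1) = exp(-r*dt) * [p*7.070493 + (1-p)*2.154045] = 4.934029; exercise = 3.781037; V(1,1) = max -> 4.934029
  V(0,0) = exp(-r*dt) * [p*10.516094 + (1-p)*4.934029] = 8.066240; exercise = 6.620000; V(0,0) = max -> 8.066240

Answer: Price = V(0,0) = 8.0662


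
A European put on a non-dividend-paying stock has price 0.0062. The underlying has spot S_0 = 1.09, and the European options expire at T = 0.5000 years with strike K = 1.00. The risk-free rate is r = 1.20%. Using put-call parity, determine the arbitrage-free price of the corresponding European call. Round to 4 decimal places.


Put-call parity: C - P = S_0 * exp(-qT) - K * exp(-rT).
S_0 * exp(-qT) = 1.0900 * 1.00000000 = 1.09000000
K * exp(-rT) = 1.0000 * 0.99401796 = 0.99401796
C = P + S*exp(-qT) - K*exp(-rT)
C = 0.0062 + 1.09000000 - 0.99401796 = 0.1022

Answer: Call price = 0.1022


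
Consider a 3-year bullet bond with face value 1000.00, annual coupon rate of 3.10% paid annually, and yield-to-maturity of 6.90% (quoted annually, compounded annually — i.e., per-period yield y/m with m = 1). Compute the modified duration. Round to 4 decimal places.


Answer: Modified duration = 2.7179

Derivation:
Coupon per period c = face * coupon_rate / m = 31.000000
Periods per year m = 1; per-period yield y/m = 0.069000
Number of cashflows N = 3
Cashflows (t years, CF_t, discount factor 1/(1+y/m)^(m*t), PV):
  t = 1.0000: CF_t = 31.000000, DF = 0.935454, PV = 28.999065
  t = 2.0000: CF_t = 31.000000, DF = 0.875074, PV = 27.127282
  t = 3.0000: CF_t = 1031.000000, DF = 0.818591, PV = 843.967163
Price P = sum_t PV_t = 900.093510
First compute Macaulay numerator sum_t t * PV_t:
  t * PV_t at t = 1.0000: 28.999065
  t * PV_t at t = 2.0000: 54.254564
  t * PV_t at t = 3.0000: 2531.901490
Macaulay duration D = 2615.155119 / 900.093510 = 2.905426
Modified duration = D / (1 + y/m) = 2.905426 / (1 + 0.069000) = 2.717892


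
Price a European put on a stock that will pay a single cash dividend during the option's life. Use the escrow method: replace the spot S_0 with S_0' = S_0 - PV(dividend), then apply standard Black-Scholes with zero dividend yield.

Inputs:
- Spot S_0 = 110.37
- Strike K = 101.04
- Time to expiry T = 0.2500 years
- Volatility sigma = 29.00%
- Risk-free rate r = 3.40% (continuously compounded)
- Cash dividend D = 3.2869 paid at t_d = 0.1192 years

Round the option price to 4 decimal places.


Answer: Price = 3.1559

Derivation:
PV(D) = D * exp(-r * t_d) = 3.2869 * 0.99595540 = 3.27360581
S_0' = S_0 - PV(D) = 110.3700 - 3.27360581 = 107.09639419
d1 = (ln(S_0'/K) + (r + sigma^2/2)*T) / (sigma*sqrt(T)) = 0.53258849
d2 = d1 - sigma*sqrt(T) = 0.38758849
exp(-rT) = 0.99153602
N(-d1) = 0.29715924; N(-d2) = 0.34916029
P = K * exp(-rT) * N(-d2) - S_0' * N(-d1) = 101.0400 * 0.99153602 * 0.34916029 - 107.09639419 * 0.29715924 = 3.1559


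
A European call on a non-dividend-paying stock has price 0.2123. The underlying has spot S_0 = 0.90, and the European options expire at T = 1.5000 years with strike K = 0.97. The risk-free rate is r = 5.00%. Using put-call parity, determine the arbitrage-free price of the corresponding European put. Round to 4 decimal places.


Answer: Put price = 0.2122

Derivation:
Put-call parity: C - P = S_0 * exp(-qT) - K * exp(-rT).
S_0 * exp(-qT) = 0.9000 * 1.00000000 = 0.90000000
K * exp(-rT) = 0.9700 * 0.92774349 = 0.89991118
P = C - S*exp(-qT) + K*exp(-rT)
P = 0.2123 - 0.90000000 + 0.89991118 = 0.2122


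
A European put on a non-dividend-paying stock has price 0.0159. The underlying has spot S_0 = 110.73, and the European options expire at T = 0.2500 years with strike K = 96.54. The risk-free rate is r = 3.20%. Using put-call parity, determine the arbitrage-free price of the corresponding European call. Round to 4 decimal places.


Put-call parity: C - P = S_0 * exp(-qT) - K * exp(-rT).
S_0 * exp(-qT) = 110.7300 * 1.00000000 = 110.73000000
K * exp(-rT) = 96.5400 * 0.99203191 = 95.77076106
C = P + S*exp(-qT) - K*exp(-rT)
C = 0.0159 + 110.73000000 - 95.77076106 = 14.9751

Answer: Call price = 14.9751


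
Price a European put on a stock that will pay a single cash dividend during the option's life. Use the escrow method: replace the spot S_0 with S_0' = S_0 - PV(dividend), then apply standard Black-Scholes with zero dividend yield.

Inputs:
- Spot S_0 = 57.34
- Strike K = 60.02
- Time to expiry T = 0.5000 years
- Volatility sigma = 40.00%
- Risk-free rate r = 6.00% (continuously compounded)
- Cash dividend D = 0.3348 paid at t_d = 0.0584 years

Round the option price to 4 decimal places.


Answer: Price = 7.1193

Derivation:
PV(D) = D * exp(-r * t_d) = 0.3348 * 0.99650213 = 0.33362891
S_0' = S_0 - PV(D) = 57.3400 - 0.33362891 = 57.00637109
d1 = (ln(S_0'/K) + (r + sigma^2/2)*T) / (sigma*sqrt(T)) = 0.06535503
d2 = d1 - sigma*sqrt(T) = -0.21748768
exp(-rT) = 0.97044553
N(-d1) = 0.47394566; N(-d2) = 0.58608585
P = K * exp(-rT) * N(-d2) - S_0' * N(-d1) = 60.0200 * 0.97044553 * 0.58608585 - 57.00637109 * 0.47394566 = 7.1193


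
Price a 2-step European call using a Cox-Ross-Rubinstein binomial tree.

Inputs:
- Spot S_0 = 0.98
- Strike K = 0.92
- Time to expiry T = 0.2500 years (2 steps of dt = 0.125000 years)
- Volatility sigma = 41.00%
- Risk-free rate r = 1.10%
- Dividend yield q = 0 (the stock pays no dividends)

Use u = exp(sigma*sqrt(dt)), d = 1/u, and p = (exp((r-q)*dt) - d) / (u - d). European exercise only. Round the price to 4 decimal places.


Answer: Price = V(0,0) = 0.1151

Derivation:
dt = T/N = 0.125000
u = exp(sigma*sqrt(dt)) = 1.155990; d = 1/u = 0.865060
p = (exp((r-q)*dt) - d) / (u - d) = 0.468554
Discount per step: exp(-r*dt) = 0.998626
Stock lattice S(k, i) with i counting down-moves:
  k=0: S(0,0) = 0.9800
  k=1: S(1,0) = 1.1329; S(1,1) = 0.8478
  k=2: S(2,0) = 1.3096; S(2,1) = 0.9800; S(2,2) = 0.7334
Terminal payoffs V(N, i) = max(S_T - K, 0):
  V(2,0) = 0.389586; V(2,1) = 0.060000; V(2,2) = 0.000000
Backward induction: V(k, i) = exp(-r*dt) * [p * V(k+1, i) + (1-p) * V(k+1, i+1)].
  V(1,0) = exp(-r*dt) * [p*0.389586 + (1-p)*0.060000] = 0.214134
  V(1,1) = exp(-r*dt) * [p*0.060000 + (1-p)*0.000000] = 0.028075
  V(0,0) = exp(-r*dt) * [p*0.214134 + (1-p)*0.028075] = 0.115095


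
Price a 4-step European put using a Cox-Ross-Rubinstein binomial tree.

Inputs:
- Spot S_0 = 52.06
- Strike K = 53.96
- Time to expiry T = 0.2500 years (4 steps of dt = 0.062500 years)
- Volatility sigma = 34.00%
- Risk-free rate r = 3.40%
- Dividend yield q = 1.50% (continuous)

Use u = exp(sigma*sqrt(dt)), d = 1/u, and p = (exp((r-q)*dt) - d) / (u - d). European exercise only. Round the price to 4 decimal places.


dt = T/N = 0.062500
u = exp(sigma*sqrt(dt)) = 1.088717; d = 1/u = 0.918512
p = (exp((r-q)*dt) - d) / (u - d) = 0.485744
Discount per step: exp(-r*dt) = 0.997877
Stock lattice S(k, i) with i counting down-moves:
  k=0: S(0,0) = 52.0600
  k=1: S(1,0) = 56.6786; S(1,1) = 47.8177
  k=2: S(2,0) = 61.7070; S(2,1) = 52.0600; S(2,2) = 43.9212
  k=3: S(3,0) = 67.1814; S(3,1) = 56.6786; S(3,2) = 47.8177; S(3,3) = 40.3422
  k=4: S(4,0) = 73.1416; S(4,1) = 61.7070; S(4,2) = 52.0600; S(4,3) = 43.9212; S(4,4) = 37.0548
Terminal payoffs V(N, i) = max(K - S_T, 0):
  V(4,0) = 0.000000; V(4,1) = 0.000000; V(4,2) = 1.900000; V(4,3) = 10.038810; V(4,4) = 16.905237
Backward induction: V(k, i) = exp(-r*dt) * [p * V(k+1, i) + (1-p) * V(k+1, i+1)].
  V(3,0) = exp(-r*dt) * [p*0.000000 + (1-p)*0.000000] = 0.000000
  V(3,1) = exp(-r*dt) * [p*0.000000 + (1-p)*1.900000] = 0.975013
  V(3,2) = exp(-r*dt) * [p*1.900000 + (1-p)*10.038810] = 6.072515
  V(3,3) = exp(-r*dt) * [p*10.038810 + (1-p)*16.905237] = 13.541107
  V(2,0) = exp(-r*dt) * [p*0.000000 + (1-p)*0.975013] = 0.500342
  V(2,1) = exp(-r*dt) * [p*0.975013 + (1-p)*6.072515] = 3.588801
  V(2,2) = exp(-r*dt) * [p*6.072515 + (1-p)*13.541107] = 9.892241
  V(1,0) = exp(-r*dt) * [p*0.500342 + (1-p)*3.588801] = 2.084167
  V(1,1) = exp(-r*dt) * [p*3.588801 + (1-p)*9.892241] = 6.815885
  V(0,0) = exp(-r*dt) * [p*2.084167 + (1-p)*6.815885] = 4.507893

Answer: Price = V(0,0) = 4.5079


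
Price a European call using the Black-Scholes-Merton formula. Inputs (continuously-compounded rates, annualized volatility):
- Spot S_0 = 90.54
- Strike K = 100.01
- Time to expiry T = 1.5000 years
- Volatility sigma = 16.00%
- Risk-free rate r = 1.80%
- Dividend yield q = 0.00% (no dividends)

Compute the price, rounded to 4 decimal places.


d1 = (ln(S/K) + (r - q + 0.5*sigma^2) * T) / (sigma * sqrt(T)) = -0.27188540
d2 = d1 - sigma * sqrt(T) = -0.46784457
exp(-rT) = 0.97336124; exp(-qT) = 1.00000000
C = S_0 * exp(-qT) * N(d1) - K * exp(-rT) * N(d2)
N(d1) = 0.39285507; N(d2) = 0.31994787
C = 90.5400 * 1.00000000 * 0.39285507 - 100.0100 * 0.97336124 * 0.31994787 = 4.4235

Answer: Price = 4.4235


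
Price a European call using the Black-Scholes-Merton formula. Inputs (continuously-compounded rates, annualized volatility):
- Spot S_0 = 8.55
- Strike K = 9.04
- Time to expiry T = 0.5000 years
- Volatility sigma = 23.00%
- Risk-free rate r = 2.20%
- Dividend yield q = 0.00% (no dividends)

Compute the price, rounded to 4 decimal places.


d1 = (ln(S/K) + (r - q + 0.5*sigma^2) * T) / (sigma * sqrt(T)) = -0.19370355
d2 = d1 - sigma * sqrt(T) = -0.35633811
exp(-rT) = 0.98906028; exp(-qT) = 1.00000000
C = S_0 * exp(-qT) * N(d1) - K * exp(-rT) * N(d2)
N(d1) = 0.42320401; N(d2) = 0.36079369
C = 8.5500 * 1.00000000 * 0.42320401 - 9.0400 * 0.98906028 * 0.36079369 = 0.3925

Answer: Price = 0.3925


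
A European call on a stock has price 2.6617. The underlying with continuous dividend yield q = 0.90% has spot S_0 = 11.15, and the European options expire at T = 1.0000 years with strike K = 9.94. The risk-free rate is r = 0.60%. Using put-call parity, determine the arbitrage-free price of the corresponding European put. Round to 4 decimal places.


Put-call parity: C - P = S_0 * exp(-qT) - K * exp(-rT).
S_0 * exp(-qT) = 11.1500 * 0.99104038 = 11.05010022
K * exp(-rT) = 9.9400 * 0.99401796 = 9.88053856
P = C - S*exp(-qT) + K*exp(-rT)
P = 2.6617 - 11.05010022 + 9.88053856 = 1.4921

Answer: Put price = 1.4921


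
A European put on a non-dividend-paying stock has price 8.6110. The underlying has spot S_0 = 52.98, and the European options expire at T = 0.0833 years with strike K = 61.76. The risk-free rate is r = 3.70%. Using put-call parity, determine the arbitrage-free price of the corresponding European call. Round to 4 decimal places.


Answer: Call price = 0.0211

Derivation:
Put-call parity: C - P = S_0 * exp(-qT) - K * exp(-rT).
S_0 * exp(-qT) = 52.9800 * 1.00000000 = 52.98000000
K * exp(-rT) = 61.7600 * 0.99692264 = 61.56994254
C = P + S*exp(-qT) - K*exp(-rT)
C = 8.6110 + 52.98000000 - 61.56994254 = 0.0211


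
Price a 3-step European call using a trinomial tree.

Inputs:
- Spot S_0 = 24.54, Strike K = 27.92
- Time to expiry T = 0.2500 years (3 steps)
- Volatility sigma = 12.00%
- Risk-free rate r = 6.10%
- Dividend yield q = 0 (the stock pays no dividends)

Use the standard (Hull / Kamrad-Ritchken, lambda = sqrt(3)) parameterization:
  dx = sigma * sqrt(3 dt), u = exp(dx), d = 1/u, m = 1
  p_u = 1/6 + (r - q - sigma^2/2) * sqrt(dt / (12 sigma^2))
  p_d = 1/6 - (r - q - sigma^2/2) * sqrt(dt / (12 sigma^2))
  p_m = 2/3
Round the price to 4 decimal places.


Answer: Price = V(0,0) = 0.0122

Derivation:
dt = T/N = 0.083333; dx = sigma*sqrt(3*dt) = 0.060000
u = exp(dx) = 1.061837; d = 1/u = 0.941765
p_u = 0.204028, p_m = 0.666667, p_d = 0.129306
Discount per step: exp(-r*dt) = 0.994930
Stock lattice S(k, j) with j the centered position index:
  k=0: S(0,+0) = 24.5400
  k=1: S(1,-1) = 23.1109; S(1,+0) = 24.5400; S(1,+1) = 26.0575
  k=2: S(2,-2) = 21.7650; S(2,-1) = 23.1109; S(2,+0) = 24.5400; S(2,+1) = 26.0575; S(2,+2) = 27.6688
  k=3: S(3,-3) = 20.4975; S(3,-2) = 21.7650; S(3,-1) = 23.1109; S(3,+0) = 24.5400; S(3,+1) = 26.0575; S(3,+2) = 27.6688; S(3,+3) = 29.3797
Terminal payoffs V(N, j) = max(S_T - K, 0):
  V(3,-3) = 0.000000; V(3,-2) = 0.000000; V(3,-1) = 0.000000; V(3,+0) = 0.000000; V(3,+1) = 0.000000; V(3,+2) = 0.000000; V(3,+3) = 1.459714
Backward induction: V(k, j) = exp(-r*dt) * [p_u * V(k+1, j+1) + p_m * V(k+1, j) + p_d * V(k+1, j-1)]
  V(2,-2) = exp(-r*dt) * [p_u*0.000000 + p_m*0.000000 + p_d*0.000000] = 0.000000
  V(2,-1) = exp(-r*dt) * [p_u*0.000000 + p_m*0.000000 + p_d*0.000000] = 0.000000
  V(2,+0) = exp(-r*dt) * [p_u*0.000000 + p_m*0.000000 + p_d*0.000000] = 0.000000
  V(2,+1) = exp(-r*dt) * [p_u*0.000000 + p_m*0.000000 + p_d*0.000000] = 0.000000
  V(2,+2) = exp(-r*dt) * [p_u*1.459714 + p_m*0.000000 + p_d*0.000000] = 0.296312
  V(1,-1) = exp(-r*dt) * [p_u*0.000000 + p_m*0.000000 + p_d*0.000000] = 0.000000
  V(1,+0) = exp(-r*dt) * [p_u*0.000000 + p_m*0.000000 + p_d*0.000000] = 0.000000
  V(1,+1) = exp(-r*dt) * [p_u*0.296312 + p_m*0.000000 + p_d*0.000000] = 0.060149
  V(0,+0) = exp(-r*dt) * [p_u*0.060149 + p_m*0.000000 + p_d*0.000000] = 0.012210
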